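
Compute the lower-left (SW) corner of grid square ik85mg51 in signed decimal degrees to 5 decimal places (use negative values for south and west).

Field I=8, K=10: +8·20° lon, +10·10° lat → SW at lon -20°, lat 10°.
Square 8, 5: +8·2° lon, +5·1° lat → SW at lon -4°, lat 15°.
Subsquare m=12, g=6: +12·0.0833333° lon, +6·0.0416667° lat → SW at lon -3°, lat 15.25°.
Extended square 5, 1: +5·0.00833333° lon, +1·0.00416667° lat → SW at lon -2.95833°, lat 15.2542°.
latitude 15.25417, longitude -2.95833.

15.25417, -2.95833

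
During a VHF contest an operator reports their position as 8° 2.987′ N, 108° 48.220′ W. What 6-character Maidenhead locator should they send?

DJ58ob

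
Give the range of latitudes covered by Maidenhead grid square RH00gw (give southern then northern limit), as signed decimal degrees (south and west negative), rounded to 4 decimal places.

-19.0833, -19.0417

Field R=17, H=7: +17·20° lon, +7·10° lat → SW at lon 160°, lat -20°.
Square 0, 0: +0·2° lon, +0·1° lat → SW at lon 160°, lat -20°.
Subsquare g=6, w=22: +6·0.0833333° lon, +22·0.0416667° lat → SW at lon 160.5°, lat -19.0833°.
Cell spans 0.0833333° lon × 0.0416667° lat.
south -19.0833, north -19.0417.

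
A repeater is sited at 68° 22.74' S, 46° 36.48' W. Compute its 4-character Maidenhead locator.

GC61

Shift to the Maidenhead origin (180°W, 90°S): lon 133.39, lat 21.62.
Field: lon ⌊133.39/20⌋ = 6 → G; lat ⌊21.62/10⌋ = 2 → C.
Square: lon ⌊13.39/2⌋ = 6; lat ⌊1.62/1⌋ = 1.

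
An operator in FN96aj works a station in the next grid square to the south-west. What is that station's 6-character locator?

Longitude subsquare a = 0; −1 → -1, wraps to 23 = x, carry into square.
Longitude square 9; −1 → 8.
Latitude subsquare j = 9; −1 → 8 = i.

FN86xi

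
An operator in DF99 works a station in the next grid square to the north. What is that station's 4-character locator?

Latitude square 9; +1 → 10, wraps to 0, carry into field.
Latitude field F = 5; +1 → 6 = G.
The longitude characters are unchanged.

DG90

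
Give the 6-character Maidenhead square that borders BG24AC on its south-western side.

Longitude subsquare a = 0; −1 → -1, wraps to 23 = x, carry into square.
Longitude square 2; −1 → 1.
Latitude subsquare c = 2; −1 → 1 = b.

BG14xb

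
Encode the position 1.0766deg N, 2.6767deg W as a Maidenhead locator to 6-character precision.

Offset from 180°W / 90°S: lon 177.3233°, lat 91.0766°.
Field: 177.3233/20 → 8 → I, 91.0766/10 → 9 → J; chars IJ.
Square: 17.3233/2 → 8, 1.0766/1 → 1; chars 81.
Subsquare: 1.3233/0.0833333 → 15 → p, 0.0766/0.0416667 → 1 → b; chars pb.

IJ81pb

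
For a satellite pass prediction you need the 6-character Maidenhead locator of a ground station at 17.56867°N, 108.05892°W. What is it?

DK57xn

Offset from 180°W / 90°S: lon 71.9411°, lat 107.5687°.
Field: 71.9411/20 → 3 → D, 107.5687/10 → 10 → K; chars DK.
Square: 11.9411/2 → 5, 7.5687/1 → 7; chars 57.
Subsquare: 1.9411/0.0833333 → 23 → x, 0.5687/0.0416667 → 13 → n; chars xn.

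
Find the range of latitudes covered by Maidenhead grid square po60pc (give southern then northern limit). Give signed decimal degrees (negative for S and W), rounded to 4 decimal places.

50.0833, 50.1250

Field P=15, O=14: +15·20° lon, +14·10° lat → SW at lon 120°, lat 50°.
Square 6, 0: +6·2° lon, +0·1° lat → SW at lon 132°, lat 50°.
Subsquare p=15, c=2: +15·0.0833333° lon, +2·0.0416667° lat → SW at lon 133.25°, lat 50.0833°.
Cell spans 0.0833333° lon × 0.0416667° lat.
south 50.0833, north 50.1250.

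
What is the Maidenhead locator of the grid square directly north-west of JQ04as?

Longitude subsquare a = 0; −1 → -1, wraps to 23 = x, carry into square.
Longitude square 0; −1 → -1, wraps to 9, carry into field.
Longitude field J = 9; −1 → 8 = I.
Latitude subsquare s = 18; +1 → 19 = t.

IQ94xt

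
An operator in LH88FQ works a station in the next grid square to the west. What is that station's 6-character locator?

LH88eq

Longitude subsquare f = 5; −1 → 4 = e.
The latitude characters are unchanged.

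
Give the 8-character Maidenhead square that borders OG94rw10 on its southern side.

Latitude extended square 0; −1 → -1, wraps to 9, carry into subsquare.
Latitude subsquare w = 22; −1 → 21 = v.
The longitude characters are unchanged.

OG94rv19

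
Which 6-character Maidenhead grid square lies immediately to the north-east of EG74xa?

Longitude subsquare x = 23; +1 → 24, wraps to 0 = a, carry into square.
Longitude square 7; +1 → 8.
Latitude subsquare a = 0; +1 → 1 = b.

EG84ab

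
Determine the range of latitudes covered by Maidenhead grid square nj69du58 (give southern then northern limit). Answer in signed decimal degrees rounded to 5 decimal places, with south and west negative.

9.86667, 9.87083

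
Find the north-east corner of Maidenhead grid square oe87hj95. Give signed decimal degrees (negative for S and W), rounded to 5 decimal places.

-42.60000, 116.66667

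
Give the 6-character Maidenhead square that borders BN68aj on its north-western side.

BN58xk

Longitude subsquare a = 0; −1 → -1, wraps to 23 = x, carry into square.
Longitude square 6; −1 → 5.
Latitude subsquare j = 9; +1 → 10 = k.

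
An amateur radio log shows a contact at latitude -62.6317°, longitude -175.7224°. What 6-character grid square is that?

Shift to the Maidenhead origin (180°W, 90°S): lon 4.2776, lat 27.3683.
Field: 4.2776/20 → 0 → A, 27.3683/10 → 2 → C; chars AC.
Square: 4.2776/2 → 2, 7.3683/1 → 7; chars 27.
Subsquare: 0.2776/0.0833333 → 3 → d, 0.3683/0.0416667 → 8 → i; chars di.

AC27di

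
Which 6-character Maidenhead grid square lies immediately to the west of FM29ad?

FM19xd

Longitude subsquare a = 0; −1 → -1, wraps to 23 = x, carry into square.
Longitude square 2; −1 → 1.
The latitude characters are unchanged.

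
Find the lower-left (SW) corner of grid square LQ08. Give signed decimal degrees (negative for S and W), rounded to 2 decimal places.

78.00, 40.00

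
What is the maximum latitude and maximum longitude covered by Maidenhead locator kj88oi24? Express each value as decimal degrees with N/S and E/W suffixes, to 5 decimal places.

8.35417° N, 37.19167° E

Field K=10, J=9: +10·20° lon, +9·10° lat → SW at lon 20°, lat 0°.
Square 8, 8: +8·2° lon, +8·1° lat → SW at lon 36°, lat 8°.
Subsquare o=14, i=8: +14·0.0833333° lon, +8·0.0416667° lat → SW at lon 37.1667°, lat 8.33333°.
Extended square 2, 4: +2·0.00833333° lon, +4·0.00416667° lat → SW at lon 37.1833°, lat 8.35°.
Cell spans 0.00833333° lon × 0.00416667° lat. NE corner is SW corner plus one full cell.
latitude 8.35417° N, longitude 37.19167° E.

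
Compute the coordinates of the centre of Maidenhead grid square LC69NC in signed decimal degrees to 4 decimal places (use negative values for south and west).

-60.8958, 53.1250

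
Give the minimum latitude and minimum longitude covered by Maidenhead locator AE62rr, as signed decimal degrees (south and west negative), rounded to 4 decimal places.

-47.2917, -166.5833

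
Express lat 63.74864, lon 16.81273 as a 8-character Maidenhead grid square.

Shift to the Maidenhead origin (180°W, 90°S): lon 196.81273, lat 153.74864.
Field (20°×10°, letters A–R): lon ⌊196.81273/20⌋ = 9 → J; lat ⌊153.74864/10⌋ = 15 → P.
Square (2°×1°, digits 0–9): lon ⌊16.81273/2⌋ = 8; lat ⌊3.74864/1⌋ = 3.
Subsquare (5′×2.5′, letters a–x): lon ⌊0.81273/0.0833333⌋ = 9 → j; lat ⌊0.74864/0.0416667⌋ = 17 → r.
Extended square (30″×15″, digits 0–9): lon ⌊0.06273/0.00833333⌋ = 7; lat ⌊0.04031/0.00416667⌋ = 9.

JP83jr79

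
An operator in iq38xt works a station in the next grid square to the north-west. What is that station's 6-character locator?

Longitude subsquare x = 23; −1 → 22 = w.
Latitude subsquare t = 19; +1 → 20 = u.

IQ38wu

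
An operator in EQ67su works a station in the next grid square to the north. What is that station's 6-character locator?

Latitude subsquare u = 20; +1 → 21 = v.
The longitude characters are unchanged.

EQ67sv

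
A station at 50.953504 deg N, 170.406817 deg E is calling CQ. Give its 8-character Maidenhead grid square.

RO50ew88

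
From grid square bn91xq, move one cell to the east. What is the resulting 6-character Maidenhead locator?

CN01aq

Longitude subsquare x = 23; +1 → 24, wraps to 0 = a, carry into square.
Longitude square 9; +1 → 10, wraps to 0, carry into field.
Longitude field B = 1; +1 → 2 = C.
The latitude characters are unchanged.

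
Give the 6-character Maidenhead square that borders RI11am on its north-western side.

Longitude subsquare a = 0; −1 → -1, wraps to 23 = x, carry into square.
Longitude square 1; −1 → 0.
Latitude subsquare m = 12; +1 → 13 = n.

RI01xn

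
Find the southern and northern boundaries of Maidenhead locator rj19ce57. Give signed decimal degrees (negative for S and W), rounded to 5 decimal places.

9.19583, 9.20000

Field R=17, J=9: +17·20° lon, +9·10° lat → SW at lon 160°, lat 0°.
Square 1, 9: +1·2° lon, +9·1° lat → SW at lon 162°, lat 9°.
Subsquare c=2, e=4: +2·0.0833333° lon, +4·0.0416667° lat → SW at lon 162.167°, lat 9.16667°.
Extended square 5, 7: +5·0.00833333° lon, +7·0.00416667° lat → SW at lon 162.208°, lat 9.19583°.
Cell spans 0.00833333° lon × 0.00416667° lat.
south 9.19583, north 9.20000.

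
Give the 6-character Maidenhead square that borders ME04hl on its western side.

Longitude subsquare h = 7; −1 → 6 = g.
The latitude characters are unchanged.

ME04gl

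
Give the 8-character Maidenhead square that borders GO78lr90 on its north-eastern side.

GO78mr01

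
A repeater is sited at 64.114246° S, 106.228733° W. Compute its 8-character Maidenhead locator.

Add 180° to longitude and 90° to latitude: 73.77127, 25.88575.
Field: 73.77127/20 → 3 → D, 25.88575/10 → 2 → C; chars DC.
Square: 13.77127/2 → 6, 5.88575/1 → 5; chars 65.
Subsquare: 1.77127/0.0833333 → 21 → v, 0.88575/0.0416667 → 21 → v; chars vv.
Extended square: 0.02127/0.00833333 → 2, 0.01075/0.00416667 → 2; chars 22.

DC65vv22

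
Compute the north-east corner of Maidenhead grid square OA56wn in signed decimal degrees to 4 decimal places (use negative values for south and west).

Field O=14, A=0: +14·20° lon, +0·10° lat → SW at lon 100°, lat -90°.
Square 5, 6: +5·2° lon, +6·1° lat → SW at lon 110°, lat -84°.
Subsquare w=22, n=13: +22·0.0833333° lon, +13·0.0416667° lat → SW at lon 111.833°, lat -83.4583°.
Cell spans 0.0833333° lon × 0.0416667° lat. NE corner is SW corner plus one full cell.
latitude -83.4167, longitude 111.9167.

-83.4167, 111.9167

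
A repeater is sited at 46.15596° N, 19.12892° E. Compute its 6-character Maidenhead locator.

JN96nd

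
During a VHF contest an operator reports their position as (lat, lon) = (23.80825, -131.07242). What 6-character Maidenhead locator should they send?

CL43lt

Add 180° to longitude and 90° to latitude: 48.9276, 113.8083.
Field (20°×10°, letters A–R): lon ⌊48.9276/20⌋ = 2 → C; lat ⌊113.8083/10⌋ = 11 → L.
Square (2°×1°, digits 0–9): lon ⌊8.9276/2⌋ = 4; lat ⌊3.8083/1⌋ = 3.
Subsquare (5′×2.5′, letters a–x): lon ⌊0.9276/0.0833333⌋ = 11 → l; lat ⌊0.8083/0.0416667⌋ = 19 → t.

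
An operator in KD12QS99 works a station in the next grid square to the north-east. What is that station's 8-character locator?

KD12rt00

Longitude extended square 9; +1 → 10, wraps to 0, carry into subsquare.
Longitude subsquare q = 16; +1 → 17 = r.
Latitude extended square 9; +1 → 10, wraps to 0, carry into subsquare.
Latitude subsquare s = 18; +1 → 19 = t.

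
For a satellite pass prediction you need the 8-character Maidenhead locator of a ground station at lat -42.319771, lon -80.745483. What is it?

EE97pq03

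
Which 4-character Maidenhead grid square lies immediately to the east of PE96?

QE06

Longitude square 9; +1 → 10, wraps to 0, carry into field.
Longitude field P = 15; +1 → 16 = Q.
The latitude characters are unchanged.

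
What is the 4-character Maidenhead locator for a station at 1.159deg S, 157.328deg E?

QI88

Add 180° to longitude and 90° to latitude: 337.33, 88.84.
Field: 337.33/20 → 16 → Q, 88.84/10 → 8 → I; chars QI.
Square: 17.33/2 → 8, 8.84/1 → 8; chars 88.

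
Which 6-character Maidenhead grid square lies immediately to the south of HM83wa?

HM82wx

Latitude subsquare a = 0; −1 → -1, wraps to 23 = x, carry into square.
Latitude square 3; −1 → 2.
The longitude characters are unchanged.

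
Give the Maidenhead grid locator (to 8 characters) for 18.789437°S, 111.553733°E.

Shift to the Maidenhead origin (180°W, 90°S): lon 291.55373, lat 71.21056.
Field (20°×10°, letters A–R): lon ⌊291.55373/20⌋ = 14 → O; lat ⌊71.21056/10⌋ = 7 → H.
Square (2°×1°, digits 0–9): lon ⌊11.55373/2⌋ = 5; lat ⌊1.21056/1⌋ = 1.
Subsquare (5′×2.5′, letters a–x): lon ⌊1.55373/0.0833333⌋ = 18 → s; lat ⌊0.21056/0.0416667⌋ = 5 → f.
Extended square (30″×15″, digits 0–9): lon ⌊0.05373/0.00833333⌋ = 6; lat ⌊0.00223/0.00416667⌋ = 0.

OH51sf60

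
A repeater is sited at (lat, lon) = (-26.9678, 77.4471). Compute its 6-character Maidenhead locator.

MG83ra

Shift to the Maidenhead origin (180°W, 90°S): lon 257.4471, lat 63.0322.
Field (20°×10°, letters A–R): 257.4471/20 → 12 → M, 63.0322/10 → 6 → G; chars MG.
Square (2°×1°, digits 0–9): 17.4471/2 → 8, 3.0322/1 → 3; chars 83.
Subsquare (5′×2.5′, letters a–x): 1.4471/0.0833333 → 17 → r, 0.0322/0.0416667 → 0 → a; chars ra.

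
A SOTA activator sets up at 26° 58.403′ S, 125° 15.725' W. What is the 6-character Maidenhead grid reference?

CG73ia

Shift to the Maidenhead origin (180°W, 90°S): lon 54.7379, lat 63.0266.
Field: lon ⌊54.7379/20⌋ = 2 → C; lat ⌊63.0266/10⌋ = 6 → G.
Square: lon ⌊14.7379/2⌋ = 7; lat ⌊3.0266/1⌋ = 3.
Subsquare: lon ⌊0.7379/0.0833333⌋ = 8 → i; lat ⌊0.0266/0.0416667⌋ = 0 → a.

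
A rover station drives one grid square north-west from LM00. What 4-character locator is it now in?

Longitude square 0; −1 → -1, wraps to 9, carry into field.
Longitude field L = 11; −1 → 10 = K.
Latitude square 0; +1 → 1.

KM91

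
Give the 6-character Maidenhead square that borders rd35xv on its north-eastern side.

RD45aw

Longitude subsquare x = 23; +1 → 24, wraps to 0 = a, carry into square.
Longitude square 3; +1 → 4.
Latitude subsquare v = 21; +1 → 22 = w.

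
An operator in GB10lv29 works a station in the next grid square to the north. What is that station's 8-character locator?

GB10lw20

Latitude extended square 9; +1 → 10, wraps to 0, carry into subsquare.
Latitude subsquare v = 21; +1 → 22 = w.
The longitude characters are unchanged.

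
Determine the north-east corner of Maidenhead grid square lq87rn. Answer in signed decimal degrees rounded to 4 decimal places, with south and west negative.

77.5833, 57.5000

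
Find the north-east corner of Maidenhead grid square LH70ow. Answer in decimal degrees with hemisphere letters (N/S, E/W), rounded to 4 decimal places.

19.0417° S, 55.2500° E

Field L=11, H=7: +11·20° lon, +7·10° lat → SW at lon 40°, lat -20°.
Square 7, 0: +7·2° lon, +0·1° lat → SW at lon 54°, lat -20°.
Subsquare o=14, w=22: +14·0.0833333° lon, +22·0.0416667° lat → SW at lon 55.1667°, lat -19.0833°.
Cell spans 0.0833333° lon × 0.0416667° lat. NE corner is SW corner plus one full cell.
latitude 19.0417° S, longitude 55.2500° E.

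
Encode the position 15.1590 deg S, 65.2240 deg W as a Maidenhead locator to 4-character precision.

Offset from 180°W / 90°S: lon 114.78°, lat 74.84°.
Field: lon ⌊114.78/20⌋ = 5 → F; lat ⌊74.84/10⌋ = 7 → H.
Square: lon ⌊14.78/2⌋ = 7; lat ⌊4.84/1⌋ = 4.

FH74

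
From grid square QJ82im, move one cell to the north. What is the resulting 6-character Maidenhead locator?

Latitude subsquare m = 12; +1 → 13 = n.
The longitude characters are unchanged.

QJ82in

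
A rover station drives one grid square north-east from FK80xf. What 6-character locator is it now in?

FK90ag

Longitude subsquare x = 23; +1 → 24, wraps to 0 = a, carry into square.
Longitude square 8; +1 → 9.
Latitude subsquare f = 5; +1 → 6 = g.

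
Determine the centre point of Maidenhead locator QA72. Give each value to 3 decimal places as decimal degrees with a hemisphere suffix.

87.500° S, 155.000° E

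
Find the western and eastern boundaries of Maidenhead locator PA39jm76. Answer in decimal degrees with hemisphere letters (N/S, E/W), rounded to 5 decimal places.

126.80833° E, 126.81667° E

Field P=15, A=0: +15·20° lon, +0·10° lat → SW at lon 120°, lat -90°.
Square 3, 9: +3·2° lon, +9·1° lat → SW at lon 126°, lat -81°.
Subsquare j=9, m=12: +9·0.0833333° lon, +12·0.0416667° lat → SW at lon 126.75°, lat -80.5°.
Extended square 7, 6: +7·0.00833333° lon, +6·0.00416667° lat → SW at lon 126.808°, lat -80.475°.
Cell spans 0.00833333° lon × 0.00416667° lat.
west 126.80833° E, east 126.81667° E.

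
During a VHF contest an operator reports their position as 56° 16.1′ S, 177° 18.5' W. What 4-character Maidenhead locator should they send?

Shift to the Maidenhead origin (180°W, 90°S): lon 2.69, lat 33.73.
Field: 2.69/20 → 0 → A, 33.73/10 → 3 → D; chars AD.
Square: 2.69/2 → 1, 3.73/1 → 3; chars 13.

AD13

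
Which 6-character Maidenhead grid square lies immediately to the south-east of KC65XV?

Longitude subsquare x = 23; +1 → 24, wraps to 0 = a, carry into square.
Longitude square 6; +1 → 7.
Latitude subsquare v = 21; −1 → 20 = u.

KC75au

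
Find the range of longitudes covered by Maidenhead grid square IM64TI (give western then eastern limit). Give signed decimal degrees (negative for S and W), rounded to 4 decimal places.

-6.4167, -6.3333

Field I=8, M=12: +8·20° lon, +12·10° lat → SW at lon -20°, lat 30°.
Square 6, 4: +6·2° lon, +4·1° lat → SW at lon -8°, lat 34°.
Subsquare t=19, i=8: +19·0.0833333° lon, +8·0.0416667° lat → SW at lon -6.41667°, lat 34.3333°.
Cell spans 0.0833333° lon × 0.0416667° lat.
west -6.4167, east -6.3333.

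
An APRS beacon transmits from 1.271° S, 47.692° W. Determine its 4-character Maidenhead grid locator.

GI68

Add 180° to longitude and 90° to latitude: 132.31, 88.73.
Field: lon ⌊132.31/20⌋ = 6 → G; lat ⌊88.73/10⌋ = 8 → I.
Square: lon ⌊12.31/2⌋ = 6; lat ⌊8.73/1⌋ = 8.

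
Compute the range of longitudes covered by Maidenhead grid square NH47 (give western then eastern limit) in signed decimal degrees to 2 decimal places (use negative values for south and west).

88.00, 90.00

Field N=13, H=7: +13·20° lon, +7·10° lat → SW at lon 80°, lat -20°.
Square 4, 7: +4·2° lon, +7·1° lat → SW at lon 88°, lat -13°.
Cell spans 2° lon × 1° lat.
west 88.00, east 90.00.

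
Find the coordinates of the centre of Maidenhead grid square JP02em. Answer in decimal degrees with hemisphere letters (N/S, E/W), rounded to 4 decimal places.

62.5208° N, 0.3750° E

Field J=9, P=15: +9·20° lon, +15·10° lat → SW at lon 0°, lat 60°.
Square 0, 2: +0·2° lon, +2·1° lat → SW at lon 0°, lat 62°.
Subsquare e=4, m=12: +4·0.0833333° lon, +12·0.0416667° lat → SW at lon 0.333333°, lat 62.5°.
Cell spans 0.0833333° lon × 0.0416667° lat. Centre is SW corner plus half of each.
latitude 62.5208° N, longitude 0.3750° E.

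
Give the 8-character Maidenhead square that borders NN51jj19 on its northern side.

NN51jk10

Latitude extended square 9; +1 → 10, wraps to 0, carry into subsquare.
Latitude subsquare j = 9; +1 → 10 = k.
The longitude characters are unchanged.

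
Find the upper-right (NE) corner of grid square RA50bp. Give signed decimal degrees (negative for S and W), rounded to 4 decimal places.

Field R=17, A=0: +17·20° lon, +0·10° lat → SW at lon 160°, lat -90°.
Square 5, 0: +5·2° lon, +0·1° lat → SW at lon 170°, lat -90°.
Subsquare b=1, p=15: +1·0.0833333° lon, +15·0.0416667° lat → SW at lon 170.083°, lat -89.375°.
Cell spans 0.0833333° lon × 0.0416667° lat. NE corner is SW corner plus one full cell.
latitude -89.3333, longitude 170.1667.

-89.3333, 170.1667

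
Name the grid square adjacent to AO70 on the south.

AN79

Latitude square 0; −1 → -1, wraps to 9, carry into field.
Latitude field O = 14; −1 → 13 = N.
The longitude characters are unchanged.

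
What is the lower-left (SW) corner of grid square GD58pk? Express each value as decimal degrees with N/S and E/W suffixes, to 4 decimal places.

51.5833° S, 48.7500° W

Field G=6, D=3: +6·20° lon, +3·10° lat → SW at lon -60°, lat -60°.
Square 5, 8: +5·2° lon, +8·1° lat → SW at lon -50°, lat -52°.
Subsquare p=15, k=10: +15·0.0833333° lon, +10·0.0416667° lat → SW at lon -48.75°, lat -51.5833°.
latitude 51.5833° S, longitude 48.7500° W.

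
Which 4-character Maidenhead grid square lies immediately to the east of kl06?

KL16

Longitude square 0; +1 → 1.
The latitude characters are unchanged.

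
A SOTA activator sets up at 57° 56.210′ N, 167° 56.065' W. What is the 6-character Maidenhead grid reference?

AO67aw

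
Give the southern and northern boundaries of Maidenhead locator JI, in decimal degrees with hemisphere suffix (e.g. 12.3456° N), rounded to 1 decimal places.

10.0° S, 0.0° N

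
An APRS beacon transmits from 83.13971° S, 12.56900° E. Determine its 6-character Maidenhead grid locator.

JA66gu

Add 180° to longitude and 90° to latitude: 192.5690, 6.8603.
Field (20°×10°, letters A–R): 192.5690/20 → 9 → J, 6.8603/10 → 0 → A; chars JA.
Square (2°×1°, digits 0–9): 12.5690/2 → 6, 6.8603/1 → 6; chars 66.
Subsquare (5′×2.5′, letters a–x): 0.5690/0.0833333 → 6 → g, 0.8603/0.0416667 → 20 → u; chars gu.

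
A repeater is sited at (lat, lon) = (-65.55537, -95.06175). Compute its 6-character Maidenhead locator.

Offset from 180°W / 90°S: lon 84.9382°, lat 24.4446°.
Field (20°×10°, letters A–R): 84.9382/20 → 4 → E, 24.4446/10 → 2 → C; chars EC.
Square (2°×1°, digits 0–9): 4.9382/2 → 2, 4.4446/1 → 4; chars 24.
Subsquare (5′×2.5′, letters a–x): 0.9382/0.0833333 → 11 → l, 0.4446/0.0416667 → 10 → k; chars lk.

EC24lk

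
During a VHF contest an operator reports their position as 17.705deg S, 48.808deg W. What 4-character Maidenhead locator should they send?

Add 180° to longitude and 90° to latitude: 131.19, 72.30.
Field (20°×10°, letters A–R): lon ⌊131.19/20⌋ = 6 → G; lat ⌊72.30/10⌋ = 7 → H.
Square (2°×1°, digits 0–9): lon ⌊11.19/2⌋ = 5; lat ⌊2.30/1⌋ = 2.

GH52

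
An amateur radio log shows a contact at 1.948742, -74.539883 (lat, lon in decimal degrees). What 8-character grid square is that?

FJ21rw57

Offset from 180°W / 90°S: lon 105.46012°, lat 91.94874°.
Field (20°×10°, letters A–R): lon ⌊105.46012/20⌋ = 5 → F; lat ⌊91.94874/10⌋ = 9 → J.
Square (2°×1°, digits 0–9): lon ⌊5.46012/2⌋ = 2; lat ⌊1.94874/1⌋ = 1.
Subsquare (5′×2.5′, letters a–x): lon ⌊1.46012/0.0833333⌋ = 17 → r; lat ⌊0.94874/0.0416667⌋ = 22 → w.
Extended square (30″×15″, digits 0–9): lon ⌊0.04345/0.00833333⌋ = 5; lat ⌊0.03208/0.00416667⌋ = 7.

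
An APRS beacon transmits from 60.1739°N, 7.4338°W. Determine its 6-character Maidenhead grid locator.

Offset from 180°W / 90°S: lon 172.5662°, lat 150.1739°.
Field: 172.5662/20 → 8 → I, 150.1739/10 → 15 → P; chars IP.
Square: 12.5662/2 → 6, 0.1739/1 → 0; chars 60.
Subsquare: 0.5662/0.0833333 → 6 → g, 0.1739/0.0416667 → 4 → e; chars ge.

IP60ge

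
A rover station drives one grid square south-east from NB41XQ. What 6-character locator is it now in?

Longitude subsquare x = 23; +1 → 24, wraps to 0 = a, carry into square.
Longitude square 4; +1 → 5.
Latitude subsquare q = 16; −1 → 15 = p.

NB51ap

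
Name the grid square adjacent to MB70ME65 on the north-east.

Longitude extended square 6; +1 → 7.
Latitude extended square 5; +1 → 6.

MB70me76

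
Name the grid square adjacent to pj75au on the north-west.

PJ65xv

Longitude subsquare a = 0; −1 → -1, wraps to 23 = x, carry into square.
Longitude square 7; −1 → 6.
Latitude subsquare u = 20; +1 → 21 = v.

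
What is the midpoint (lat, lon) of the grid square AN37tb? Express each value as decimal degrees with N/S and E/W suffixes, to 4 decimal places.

47.0625° N, 172.3750° W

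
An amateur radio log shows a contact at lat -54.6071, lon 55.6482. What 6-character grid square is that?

LD75tj

Add 180° to longitude and 90° to latitude: 235.6482, 35.3929.
Field: 235.6482/20 → 11 → L, 35.3929/10 → 3 → D; chars LD.
Square: 15.6482/2 → 7, 5.3929/1 → 5; chars 75.
Subsquare: 1.6482/0.0833333 → 19 → t, 0.3929/0.0416667 → 9 → j; chars tj.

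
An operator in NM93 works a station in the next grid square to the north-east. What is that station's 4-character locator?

OM04

Longitude square 9; +1 → 10, wraps to 0, carry into field.
Longitude field N = 13; +1 → 14 = O.
Latitude square 3; +1 → 4.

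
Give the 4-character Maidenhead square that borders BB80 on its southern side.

BA89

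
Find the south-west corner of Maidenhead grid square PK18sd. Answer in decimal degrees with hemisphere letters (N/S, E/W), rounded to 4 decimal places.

Field P=15, K=10: +15·20° lon, +10·10° lat → SW at lon 120°, lat 10°.
Square 1, 8: +1·2° lon, +8·1° lat → SW at lon 122°, lat 18°.
Subsquare s=18, d=3: +18·0.0833333° lon, +3·0.0416667° lat → SW at lon 123.5°, lat 18.125°.
latitude 18.1250° N, longitude 123.5000° E.

18.1250° N, 123.5000° E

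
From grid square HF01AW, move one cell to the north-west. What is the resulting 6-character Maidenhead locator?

GF91xx

Longitude subsquare a = 0; −1 → -1, wraps to 23 = x, carry into square.
Longitude square 0; −1 → -1, wraps to 9, carry into field.
Longitude field H = 7; −1 → 6 = G.
Latitude subsquare w = 22; +1 → 23 = x.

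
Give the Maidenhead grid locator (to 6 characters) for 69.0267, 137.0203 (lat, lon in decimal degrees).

PP89ma

Offset from 180°W / 90°S: lon 317.0203°, lat 159.0267°.
Field: lon ⌊317.0203/20⌋ = 15 → P; lat ⌊159.0267/10⌋ = 15 → P.
Square: lon ⌊17.0203/2⌋ = 8; lat ⌊9.0267/1⌋ = 9.
Subsquare: lon ⌊1.0203/0.0833333⌋ = 12 → m; lat ⌊0.0267/0.0416667⌋ = 0 → a.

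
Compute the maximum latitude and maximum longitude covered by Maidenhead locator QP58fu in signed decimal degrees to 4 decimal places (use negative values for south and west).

Field Q=16, P=15: +16·20° lon, +15·10° lat → SW at lon 140°, lat 60°.
Square 5, 8: +5·2° lon, +8·1° lat → SW at lon 150°, lat 68°.
Subsquare f=5, u=20: +5·0.0833333° lon, +20·0.0416667° lat → SW at lon 150.417°, lat 68.8333°.
Cell spans 0.0833333° lon × 0.0416667° lat. NE corner is SW corner plus one full cell.
latitude 68.8750, longitude 150.5000.

68.8750, 150.5000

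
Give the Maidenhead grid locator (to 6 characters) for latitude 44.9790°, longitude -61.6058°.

FN94ex

Add 180° to longitude and 90° to latitude: 118.3942, 134.9790.
Field: lon ⌊118.3942/20⌋ = 5 → F; lat ⌊134.9790/10⌋ = 13 → N.
Square: lon ⌊18.3942/2⌋ = 9; lat ⌊4.9790/1⌋ = 4.
Subsquare: lon ⌊0.3942/0.0833333⌋ = 4 → e; lat ⌊0.9790/0.0416667⌋ = 23 → x.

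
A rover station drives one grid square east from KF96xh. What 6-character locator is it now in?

Longitude subsquare x = 23; +1 → 24, wraps to 0 = a, carry into square.
Longitude square 9; +1 → 10, wraps to 0, carry into field.
Longitude field K = 10; +1 → 11 = L.
The latitude characters are unchanged.

LF06ah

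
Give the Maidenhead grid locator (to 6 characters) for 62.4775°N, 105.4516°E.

OP22rl

Shift to the Maidenhead origin (180°W, 90°S): lon 285.4516, lat 152.4775.
Field (20°×10°, letters A–R): lon ⌊285.4516/20⌋ = 14 → O; lat ⌊152.4775/10⌋ = 15 → P.
Square (2°×1°, digits 0–9): lon ⌊5.4516/2⌋ = 2; lat ⌊2.4775/1⌋ = 2.
Subsquare (5′×2.5′, letters a–x): lon ⌊1.4516/0.0833333⌋ = 17 → r; lat ⌊0.4775/0.0416667⌋ = 11 → l.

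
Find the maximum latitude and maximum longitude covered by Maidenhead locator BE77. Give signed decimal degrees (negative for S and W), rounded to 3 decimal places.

-42.000, -144.000

Field B=1, E=4: +1·20° lon, +4·10° lat → SW at lon -160°, lat -50°.
Square 7, 7: +7·2° lon, +7·1° lat → SW at lon -146°, lat -43°.
Cell spans 2° lon × 1° lat. NE corner is SW corner plus one full cell.
latitude -42.000, longitude -144.000.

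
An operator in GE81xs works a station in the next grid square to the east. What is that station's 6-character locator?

GE91as

Longitude subsquare x = 23; +1 → 24, wraps to 0 = a, carry into square.
Longitude square 8; +1 → 9.
The latitude characters are unchanged.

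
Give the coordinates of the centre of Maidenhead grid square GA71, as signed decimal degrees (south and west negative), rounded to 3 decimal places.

Field G=6, A=0: +6·20° lon, +0·10° lat → SW at lon -60°, lat -90°.
Square 7, 1: +7·2° lon, +1·1° lat → SW at lon -46°, lat -89°.
Cell spans 2° lon × 1° lat. Centre is SW corner plus half of each.
latitude -88.500, longitude -45.000.

-88.500, -45.000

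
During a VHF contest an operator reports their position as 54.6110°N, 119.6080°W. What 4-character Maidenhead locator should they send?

DO04

Offset from 180°W / 90°S: lon 60.39°, lat 144.61°.
Field (20°×10°, letters A–R): 60.39/20 → 3 → D, 144.61/10 → 14 → O; chars DO.
Square (2°×1°, digits 0–9): 0.39/2 → 0, 4.61/1 → 4; chars 04.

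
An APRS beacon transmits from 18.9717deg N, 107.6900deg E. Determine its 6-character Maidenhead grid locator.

OK38ux

Add 180° to longitude and 90° to latitude: 287.6900, 108.9717.
Field: lon ⌊287.6900/20⌋ = 14 → O; lat ⌊108.9717/10⌋ = 10 → K.
Square: lon ⌊7.6900/2⌋ = 3; lat ⌊8.9717/1⌋ = 8.
Subsquare: lon ⌊1.6900/0.0833333⌋ = 20 → u; lat ⌊0.9717/0.0416667⌋ = 23 → x.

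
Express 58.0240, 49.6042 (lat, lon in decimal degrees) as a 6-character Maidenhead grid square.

Add 180° to longitude and 90° to latitude: 229.6042, 148.0240.
Field: 229.6042/20 → 11 → L, 148.0240/10 → 14 → O; chars LO.
Square: 9.6042/2 → 4, 8.0240/1 → 8; chars 48.
Subsquare: 1.6042/0.0833333 → 19 → t, 0.0240/0.0416667 → 0 → a; chars ta.

LO48ta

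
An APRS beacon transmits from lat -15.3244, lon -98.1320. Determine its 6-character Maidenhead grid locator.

Shift to the Maidenhead origin (180°W, 90°S): lon 81.8680, lat 74.6756.
Field: lon ⌊81.8680/20⌋ = 4 → E; lat ⌊74.6756/10⌋ = 7 → H.
Square: lon ⌊1.8680/2⌋ = 0; lat ⌊4.6756/1⌋ = 4.
Subsquare: lon ⌊1.8680/0.0833333⌋ = 22 → w; lat ⌊0.6756/0.0416667⌋ = 16 → q.

EH04wq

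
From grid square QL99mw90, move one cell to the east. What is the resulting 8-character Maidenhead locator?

Longitude extended square 9; +1 → 10, wraps to 0, carry into subsquare.
Longitude subsquare m = 12; +1 → 13 = n.
The latitude characters are unchanged.

QL99nw00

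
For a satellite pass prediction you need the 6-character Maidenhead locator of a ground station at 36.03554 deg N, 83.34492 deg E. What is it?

NM16qa

Shift to the Maidenhead origin (180°W, 90°S): lon 263.3449, lat 126.0355.
Field (20°×10°, letters A–R): 263.3449/20 → 13 → N, 126.0355/10 → 12 → M; chars NM.
Square (2°×1°, digits 0–9): 3.3449/2 → 1, 6.0355/1 → 6; chars 16.
Subsquare (5′×2.5′, letters a–x): 1.3449/0.0833333 → 16 → q, 0.0355/0.0416667 → 0 → a; chars qa.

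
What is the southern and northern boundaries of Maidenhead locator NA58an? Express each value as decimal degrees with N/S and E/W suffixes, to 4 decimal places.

Field N=13, A=0: +13·20° lon, +0·10° lat → SW at lon 80°, lat -90°.
Square 5, 8: +5·2° lon, +8·1° lat → SW at lon 90°, lat -82°.
Subsquare a=0, n=13: +0·0.0833333° lon, +13·0.0416667° lat → SW at lon 90°, lat -81.4583°.
Cell spans 0.0833333° lon × 0.0416667° lat.
south 81.4583° S, north 81.4167° S.

81.4583° S, 81.4167° S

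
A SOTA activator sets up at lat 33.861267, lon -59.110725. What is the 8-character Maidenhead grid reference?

Shift to the Maidenhead origin (180°W, 90°S): lon 120.88927, lat 123.86127.
Field: 120.88927/20 → 6 → G, 123.86127/10 → 12 → M; chars GM.
Square: 0.88927/2 → 0, 3.86127/1 → 3; chars 03.
Subsquare: 0.88927/0.0833333 → 10 → k, 0.86127/0.0416667 → 20 → u; chars ku.
Extended square: 0.05594/0.00833333 → 6, 0.02793/0.00416667 → 6; chars 66.

GM03ku66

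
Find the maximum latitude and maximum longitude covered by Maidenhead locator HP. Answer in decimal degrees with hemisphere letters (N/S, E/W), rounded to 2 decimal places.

Field H=7, P=15: +7·20° lon, +15·10° lat → SW at lon -40°, lat 60°.
Cell spans 20° lon × 10° lat. NE corner is SW corner plus one full cell.
latitude 70.00° N, longitude 20.00° W.

70.00° N, 20.00° W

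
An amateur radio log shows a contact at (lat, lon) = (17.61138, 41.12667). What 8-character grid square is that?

LK07no56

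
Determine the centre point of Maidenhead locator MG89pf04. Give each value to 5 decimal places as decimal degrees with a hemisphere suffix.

20.77292° S, 77.25417° E

Field M=12, G=6: +12·20° lon, +6·10° lat → SW at lon 60°, lat -30°.
Square 8, 9: +8·2° lon, +9·1° lat → SW at lon 76°, lat -21°.
Subsquare p=15, f=5: +15·0.0833333° lon, +5·0.0416667° lat → SW at lon 77.25°, lat -20.7917°.
Extended square 0, 4: +0·0.00833333° lon, +4·0.00416667° lat → SW at lon 77.25°, lat -20.775°.
Cell spans 0.00833333° lon × 0.00416667° lat. Centre is SW corner plus half of each.
latitude 20.77292° S, longitude 77.25417° E.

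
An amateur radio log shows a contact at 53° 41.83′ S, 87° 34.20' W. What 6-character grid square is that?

ED66fh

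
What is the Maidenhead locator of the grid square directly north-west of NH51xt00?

Longitude extended square 0; −1 → -1, wraps to 9, carry into subsquare.
Longitude subsquare x = 23; −1 → 22 = w.
Latitude extended square 0; +1 → 1.

NH51wt91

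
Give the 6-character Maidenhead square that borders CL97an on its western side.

Longitude subsquare a = 0; −1 → -1, wraps to 23 = x, carry into square.
Longitude square 9; −1 → 8.
The latitude characters are unchanged.

CL87xn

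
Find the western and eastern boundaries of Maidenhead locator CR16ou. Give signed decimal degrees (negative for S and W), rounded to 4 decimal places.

Field C=2, R=17: +2·20° lon, +17·10° lat → SW at lon -140°, lat 80°.
Square 1, 6: +1·2° lon, +6·1° lat → SW at lon -138°, lat 86°.
Subsquare o=14, u=20: +14·0.0833333° lon, +20·0.0416667° lat → SW at lon -136.833°, lat 86.8333°.
Cell spans 0.0833333° lon × 0.0416667° lat.
west -136.8333, east -136.7500.

-136.8333, -136.7500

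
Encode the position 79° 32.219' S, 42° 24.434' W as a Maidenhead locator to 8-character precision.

GB80tl11

Add 180° to longitude and 90° to latitude: 137.59277, 10.46302.
Field: lon ⌊137.59277/20⌋ = 6 → G; lat ⌊10.46302/10⌋ = 1 → B.
Square: lon ⌊17.59277/2⌋ = 8; lat ⌊0.46302/1⌋ = 0.
Subsquare: lon ⌊1.59277/0.0833333⌋ = 19 → t; lat ⌊0.46302/0.0416667⌋ = 11 → l.
Extended square: lon ⌊0.00943/0.00833333⌋ = 1; lat ⌊0.00468/0.00416667⌋ = 1.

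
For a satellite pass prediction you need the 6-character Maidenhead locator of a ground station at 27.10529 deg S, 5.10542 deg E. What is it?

JG22nv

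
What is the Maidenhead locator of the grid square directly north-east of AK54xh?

AK64ai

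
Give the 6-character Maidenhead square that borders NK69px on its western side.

Longitude subsquare p = 15; −1 → 14 = o.
The latitude characters are unchanged.

NK69ox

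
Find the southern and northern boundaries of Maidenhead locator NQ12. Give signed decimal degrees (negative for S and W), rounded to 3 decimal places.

72.000, 73.000

Field N=13, Q=16: +13·20° lon, +16·10° lat → SW at lon 80°, lat 70°.
Square 1, 2: +1·2° lon, +2·1° lat → SW at lon 82°, lat 72°.
Cell spans 2° lon × 1° lat.
south 72.000, north 73.000.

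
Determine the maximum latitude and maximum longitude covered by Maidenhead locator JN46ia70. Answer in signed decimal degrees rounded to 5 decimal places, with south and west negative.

46.00417, 8.73333

Field J=9, N=13: +9·20° lon, +13·10° lat → SW at lon 0°, lat 40°.
Square 4, 6: +4·2° lon, +6·1° lat → SW at lon 8°, lat 46°.
Subsquare i=8, a=0: +8·0.0833333° lon, +0·0.0416667° lat → SW at lon 8.66667°, lat 46°.
Extended square 7, 0: +7·0.00833333° lon, +0·0.00416667° lat → SW at lon 8.725°, lat 46°.
Cell spans 0.00833333° lon × 0.00416667° lat. NE corner is SW corner plus one full cell.
latitude 46.00417, longitude 8.73333.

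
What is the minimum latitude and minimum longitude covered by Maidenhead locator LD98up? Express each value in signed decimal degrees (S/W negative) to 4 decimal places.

-51.3750, 59.6667

Field L=11, D=3: +11·20° lon, +3·10° lat → SW at lon 40°, lat -60°.
Square 9, 8: +9·2° lon, +8·1° lat → SW at lon 58°, lat -52°.
Subsquare u=20, p=15: +20·0.0833333° lon, +15·0.0416667° lat → SW at lon 59.6667°, lat -51.375°.
latitude -51.3750, longitude 59.6667.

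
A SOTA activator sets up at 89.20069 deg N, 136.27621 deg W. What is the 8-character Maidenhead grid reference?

CR19ue68

Shift to the Maidenhead origin (180°W, 90°S): lon 43.72379, lat 179.20069.
Field: lon ⌊43.72379/20⌋ = 2 → C; lat ⌊179.20069/10⌋ = 17 → R.
Square: lon ⌊3.72379/2⌋ = 1; lat ⌊9.20069/1⌋ = 9.
Subsquare: lon ⌊1.72379/0.0833333⌋ = 20 → u; lat ⌊0.20069/0.0416667⌋ = 4 → e.
Extended square: lon ⌊0.05712/0.00833333⌋ = 6; lat ⌊0.03402/0.00416667⌋ = 8.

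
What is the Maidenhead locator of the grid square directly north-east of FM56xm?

FM66an

Longitude subsquare x = 23; +1 → 24, wraps to 0 = a, carry into square.
Longitude square 5; +1 → 6.
Latitude subsquare m = 12; +1 → 13 = n.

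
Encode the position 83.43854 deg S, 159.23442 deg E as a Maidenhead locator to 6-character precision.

QA96on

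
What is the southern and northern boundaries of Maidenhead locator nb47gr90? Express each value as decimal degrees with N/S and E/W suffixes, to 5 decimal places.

Field N=13, B=1: +13·20° lon, +1·10° lat → SW at lon 80°, lat -80°.
Square 4, 7: +4·2° lon, +7·1° lat → SW at lon 88°, lat -73°.
Subsquare g=6, r=17: +6·0.0833333° lon, +17·0.0416667° lat → SW at lon 88.5°, lat -72.2917°.
Extended square 9, 0: +9·0.00833333° lon, +0·0.00416667° lat → SW at lon 88.575°, lat -72.2917°.
Cell spans 0.00833333° lon × 0.00416667° lat.
south 72.29167° S, north 72.28750° S.

72.29167° S, 72.28750° S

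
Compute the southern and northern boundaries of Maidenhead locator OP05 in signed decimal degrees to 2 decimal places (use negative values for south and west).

Field O=14, P=15: +14·20° lon, +15·10° lat → SW at lon 100°, lat 60°.
Square 0, 5: +0·2° lon, +5·1° lat → SW at lon 100°, lat 65°.
Cell spans 2° lon × 1° lat.
south 65.00, north 66.00.

65.00, 66.00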